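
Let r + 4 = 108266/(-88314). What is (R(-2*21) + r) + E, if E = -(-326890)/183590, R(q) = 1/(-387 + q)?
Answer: -12111591783/3512939573 ≈ -3.4477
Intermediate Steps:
E = 32689/18359 (E = -(-326890)/183590 = -1*(-32689/18359) = 32689/18359 ≈ 1.7805)
r = -230761/44157 (r = -4 + 108266/(-88314) = -4 + 108266*(-1/88314) = -4 - 54133/44157 = -230761/44157 ≈ -5.2259)
(R(-2*21) + r) + E = (1/(-387 - 2*21) - 230761/44157) + 32689/18359 = (1/(-387 - 42) - 230761/44157) + 32689/18359 = (1/(-429) - 230761/44157) + 32689/18359 = (-1/429 - 230761/44157) + 32689/18359 = -11004514/2104817 + 32689/18359 = -12111591783/3512939573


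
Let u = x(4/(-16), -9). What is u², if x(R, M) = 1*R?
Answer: 1/16 ≈ 0.062500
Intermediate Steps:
x(R, M) = R
u = -¼ (u = 4/(-16) = 4*(-1/16) = -¼ ≈ -0.25000)
u² = (-¼)² = 1/16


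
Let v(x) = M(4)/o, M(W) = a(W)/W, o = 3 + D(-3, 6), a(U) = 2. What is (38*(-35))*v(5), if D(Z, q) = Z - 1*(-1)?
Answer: -665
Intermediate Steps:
D(Z, q) = 1 + Z (D(Z, q) = Z + 1 = 1 + Z)
o = 1 (o = 3 + (1 - 3) = 3 - 2 = 1)
M(W) = 2/W
v(x) = 1/2 (v(x) = (2/4)/1 = (2*(1/4))*1 = (1/2)*1 = 1/2)
(38*(-35))*v(5) = (38*(-35))*(1/2) = -1330*1/2 = -665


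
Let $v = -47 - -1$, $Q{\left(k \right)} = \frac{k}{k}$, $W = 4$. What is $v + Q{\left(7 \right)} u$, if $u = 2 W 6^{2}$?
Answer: $242$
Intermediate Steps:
$Q{\left(k \right)} = 1$
$u = 288$ ($u = 2 \cdot 4 \cdot 6^{2} = 8 \cdot 36 = 288$)
$v = -46$ ($v = -47 + 1 = -46$)
$v + Q{\left(7 \right)} u = -46 + 1 \cdot 288 = -46 + 288 = 242$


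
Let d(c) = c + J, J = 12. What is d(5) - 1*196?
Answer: -179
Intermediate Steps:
d(c) = 12 + c (d(c) = c + 12 = 12 + c)
d(5) - 1*196 = (12 + 5) - 1*196 = 17 - 196 = -179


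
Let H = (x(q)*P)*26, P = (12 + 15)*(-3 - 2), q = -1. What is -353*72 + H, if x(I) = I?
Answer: -21906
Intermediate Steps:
P = -135 (P = 27*(-5) = -135)
H = 3510 (H = -1*(-135)*26 = 135*26 = 3510)
-353*72 + H = -353*72 + 3510 = -25416 + 3510 = -21906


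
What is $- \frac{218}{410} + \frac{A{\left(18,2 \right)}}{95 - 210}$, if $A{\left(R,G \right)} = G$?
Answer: $- \frac{2589}{4715} \approx -0.5491$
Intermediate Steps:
$- \frac{218}{410} + \frac{A{\left(18,2 \right)}}{95 - 210} = - \frac{218}{410} + \frac{2}{95 - 210} = \left(-218\right) \frac{1}{410} + \frac{2}{-115} = - \frac{109}{205} + 2 \left(- \frac{1}{115}\right) = - \frac{109}{205} - \frac{2}{115} = - \frac{2589}{4715}$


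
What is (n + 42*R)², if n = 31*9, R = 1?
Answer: 103041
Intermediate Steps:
n = 279
(n + 42*R)² = (279 + 42*1)² = (279 + 42)² = 321² = 103041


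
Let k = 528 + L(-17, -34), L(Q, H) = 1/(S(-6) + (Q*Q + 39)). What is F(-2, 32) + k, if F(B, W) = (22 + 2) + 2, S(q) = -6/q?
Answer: 182267/329 ≈ 554.00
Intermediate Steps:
F(B, W) = 26 (F(B, W) = 24 + 2 = 26)
L(Q, H) = 1/(40 + Q**2) (L(Q, H) = 1/(-6/(-6) + (Q*Q + 39)) = 1/(-6*(-1/6) + (Q**2 + 39)) = 1/(1 + (39 + Q**2)) = 1/(40 + Q**2))
k = 173713/329 (k = 528 + 1/(40 + (-17)**2) = 528 + 1/(40 + 289) = 528 + 1/329 = 173713/329 ≈ 528.00)
F(-2, 32) + k = 26 + 173713/329 = 182267/329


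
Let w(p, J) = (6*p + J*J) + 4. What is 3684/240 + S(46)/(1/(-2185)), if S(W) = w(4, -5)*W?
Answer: -106540293/20 ≈ -5.3270e+6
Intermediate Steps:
w(p, J) = 4 + J² + 6*p (w(p, J) = (6*p + J²) + 4 = (J² + 6*p) + 4 = 4 + J² + 6*p)
S(W) = 53*W (S(W) = (4 + (-5)² + 6*4)*W = (4 + 25 + 24)*W = 53*W)
3684/240 + S(46)/(1/(-2185)) = 3684/240 + (53*46)/(1/(-2185)) = 3684*(1/240) + 2438/(-1/2185) = 307/20 + 2438*(-2185) = 307/20 - 5327030 = -106540293/20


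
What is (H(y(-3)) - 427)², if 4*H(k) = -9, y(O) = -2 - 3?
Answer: 2948089/16 ≈ 1.8426e+5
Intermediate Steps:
y(O) = -5
H(k) = -9/4 (H(k) = (¼)*(-9) = -9/4)
(H(y(-3)) - 427)² = (-9/4 - 427)² = (-1717/4)² = 2948089/16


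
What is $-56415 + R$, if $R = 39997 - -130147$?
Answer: $113729$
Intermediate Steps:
$R = 170144$ ($R = 39997 + 130147 = 170144$)
$-56415 + R = -56415 + 170144 = 113729$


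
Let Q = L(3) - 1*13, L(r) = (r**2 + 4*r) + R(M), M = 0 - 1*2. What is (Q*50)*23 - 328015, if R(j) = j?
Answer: -321115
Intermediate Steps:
M = -2 (M = 0 - 2 = -2)
L(r) = -2 + r**2 + 4*r (L(r) = (r**2 + 4*r) - 2 = -2 + r**2 + 4*r)
Q = 6 (Q = (-2 + 3**2 + 4*3) - 1*13 = (-2 + 9 + 12) - 13 = 19 - 13 = 6)
(Q*50)*23 - 328015 = (6*50)*23 - 328015 = 300*23 - 328015 = 6900 - 328015 = -321115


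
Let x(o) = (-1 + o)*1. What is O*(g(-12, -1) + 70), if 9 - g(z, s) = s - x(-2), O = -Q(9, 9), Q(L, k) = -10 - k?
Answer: 1463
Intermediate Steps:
x(o) = -1 + o
O = 19 (O = -(-10 - 1*9) = -(-10 - 9) = -1*(-19) = 19)
g(z, s) = 6 - s (g(z, s) = 9 - (s - (-1 - 2)) = 9 - (s - 1*(-3)) = 9 - (s + 3) = 9 - (3 + s) = 9 + (-3 - s) = 6 - s)
O*(g(-12, -1) + 70) = 19*((6 - 1*(-1)) + 70) = 19*((6 + 1) + 70) = 19*(7 + 70) = 19*77 = 1463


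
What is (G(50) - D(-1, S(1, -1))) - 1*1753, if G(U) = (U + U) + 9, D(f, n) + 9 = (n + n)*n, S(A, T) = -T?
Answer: -1637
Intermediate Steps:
D(f, n) = -9 + 2*n² (D(f, n) = -9 + (n + n)*n = -9 + (2*n)*n = -9 + 2*n²)
G(U) = 9 + 2*U (G(U) = 2*U + 9 = 9 + 2*U)
(G(50) - D(-1, S(1, -1))) - 1*1753 = ((9 + 2*50) - (-9 + 2*(-1*(-1))²)) - 1*1753 = ((9 + 100) - (-9 + 2*1²)) - 1753 = (109 - (-9 + 2*1)) - 1753 = (109 - (-9 + 2)) - 1753 = (109 - 1*(-7)) - 1753 = (109 + 7) - 1753 = 116 - 1753 = -1637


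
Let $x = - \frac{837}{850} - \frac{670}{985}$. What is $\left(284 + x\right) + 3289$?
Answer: $\frac{598020061}{167450} \approx 3571.3$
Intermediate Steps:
$x = - \frac{278789}{167450}$ ($x = \left(-837\right) \frac{1}{850} - \frac{134}{197} = - \frac{837}{850} - \frac{134}{197} = - \frac{278789}{167450} \approx -1.6649$)
$\left(284 + x\right) + 3289 = \left(284 - \frac{278789}{167450}\right) + 3289 = \frac{47277011}{167450} + 3289 = \frac{598020061}{167450}$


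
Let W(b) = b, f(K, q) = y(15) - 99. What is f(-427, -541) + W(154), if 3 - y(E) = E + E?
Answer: 28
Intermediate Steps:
y(E) = 3 - 2*E (y(E) = 3 - (E + E) = 3 - 2*E)
f(K, q) = -126 (f(K, q) = (3 - 2*15) - 99 = (3 - 30) - 99 = -27 - 99 = -126)
f(-427, -541) + W(154) = -126 + 154 = 28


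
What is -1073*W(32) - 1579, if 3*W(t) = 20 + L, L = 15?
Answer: -42292/3 ≈ -14097.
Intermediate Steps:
W(t) = 35/3 (W(t) = (20 + 15)/3 = (⅓)*35 = 35/3)
-1073*W(32) - 1579 = -1073*35/3 - 1579 = -37555/3 - 1579 = -42292/3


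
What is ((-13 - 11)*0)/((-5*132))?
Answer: 0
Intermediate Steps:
((-13 - 11)*0)/((-5*132)) = -24*0/(-660) = 0*(-1/660) = 0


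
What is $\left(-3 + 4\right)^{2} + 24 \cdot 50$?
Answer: $1201$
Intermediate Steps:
$\left(-3 + 4\right)^{2} + 24 \cdot 50 = 1^{2} + 1200 = 1 + 1200 = 1201$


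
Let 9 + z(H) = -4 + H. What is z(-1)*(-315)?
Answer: 4410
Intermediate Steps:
z(H) = -13 + H (z(H) = -9 + (-4 + H) = -13 + H)
z(-1)*(-315) = (-13 - 1)*(-315) = -14*(-315) = 4410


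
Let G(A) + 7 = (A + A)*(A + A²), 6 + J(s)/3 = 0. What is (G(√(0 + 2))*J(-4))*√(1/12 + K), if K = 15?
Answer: -12*√1086 + 9*√543 ≈ -185.73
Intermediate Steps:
J(s) = -18 (J(s) = -18 + 3*0 = -18 + 0 = -18)
G(A) = -7 + 2*A*(A + A²) (G(A) = -7 + (A + A)*(A + A²) = -7 + (2*A)*(A + A²) = -7 + 2*A*(A + A²))
(G(√(0 + 2))*J(-4))*√(1/12 + K) = ((-7 + 2*(√(0 + 2))² + 2*(√(0 + 2))³)*(-18))*√(1/12 + 15) = ((-7 + 2*(√2)² + 2*(√2)³)*(-18))*√(1/12 + 15) = ((-7 + 2*2 + 2*(2*√2))*(-18))*√(181/12) = ((-7 + 4 + 4*√2)*(-18))*(√543/6) = ((-3 + 4*√2)*(-18))*(√543/6) = (54 - 72*√2)*(√543/6) = √543*(54 - 72*√2)/6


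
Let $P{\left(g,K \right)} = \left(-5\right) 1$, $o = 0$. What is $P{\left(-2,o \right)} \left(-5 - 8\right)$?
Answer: $65$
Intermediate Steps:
$P{\left(g,K \right)} = -5$
$P{\left(-2,o \right)} \left(-5 - 8\right) = - 5 \left(-5 - 8\right) = \left(-5\right) \left(-13\right) = 65$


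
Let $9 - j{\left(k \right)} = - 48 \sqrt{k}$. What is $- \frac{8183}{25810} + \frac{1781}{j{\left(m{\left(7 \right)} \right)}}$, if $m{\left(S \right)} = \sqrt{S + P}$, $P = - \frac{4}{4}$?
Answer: $- \frac{242048813}{676454290} - \frac{455936 \sqrt{6}}{393135} + \frac{28496 \sqrt[4]{6}}{131045} + \frac{7294976 \cdot 6^{\frac{3}{4}}}{1179405} \approx 20.854$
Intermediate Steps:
$P = -1$ ($P = \left(-4\right) \frac{1}{4} = -1$)
$m{\left(S \right)} = \sqrt{-1 + S}$ ($m{\left(S \right)} = \sqrt{S - 1} = \sqrt{-1 + S}$)
$j{\left(k \right)} = 9 + 48 \sqrt{k}$ ($j{\left(k \right)} = 9 - - 48 \sqrt{k} = 9 + 48 \sqrt{k}$)
$- \frac{8183}{25810} + \frac{1781}{j{\left(m{\left(7 \right)} \right)}} = - \frac{8183}{25810} + \frac{1781}{9 + 48 \sqrt{\sqrt{-1 + 7}}} = \left(-8183\right) \frac{1}{25810} + \frac{1781}{9 + 48 \sqrt{\sqrt{6}}} = - \frac{8183}{25810} + \frac{1781}{9 + 48 \sqrt[4]{6}}$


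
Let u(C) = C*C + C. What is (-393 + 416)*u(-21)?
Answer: 9660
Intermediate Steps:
u(C) = C + C**2 (u(C) = C**2 + C = C + C**2)
(-393 + 416)*u(-21) = (-393 + 416)*(-21*(1 - 21)) = 23*(-21*(-20)) = 23*420 = 9660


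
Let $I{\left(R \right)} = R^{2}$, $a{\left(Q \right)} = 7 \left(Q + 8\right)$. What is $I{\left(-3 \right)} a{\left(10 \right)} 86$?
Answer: $97524$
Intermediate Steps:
$a{\left(Q \right)} = 56 + 7 Q$ ($a{\left(Q \right)} = 7 \left(8 + Q\right) = 56 + 7 Q$)
$I{\left(-3 \right)} a{\left(10 \right)} 86 = \left(-3\right)^{2} \left(56 + 7 \cdot 10\right) 86 = 9 \left(56 + 70\right) 86 = 9 \cdot 126 \cdot 86 = 1134 \cdot 86 = 97524$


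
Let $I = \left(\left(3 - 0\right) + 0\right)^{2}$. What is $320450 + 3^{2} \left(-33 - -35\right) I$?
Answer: $320612$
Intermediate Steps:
$I = 9$ ($I = \left(\left(3 + 0\right) + 0\right)^{2} = \left(3 + 0\right)^{2} = 3^{2} = 9$)
$320450 + 3^{2} \left(-33 - -35\right) I = 320450 + 3^{2} \left(-33 - -35\right) 9 = 320450 + 9 \left(-33 + 35\right) 9 = 320450 + 9 \cdot 2 \cdot 9 = 320450 + 18 \cdot 9 = 320450 + 162 = 320612$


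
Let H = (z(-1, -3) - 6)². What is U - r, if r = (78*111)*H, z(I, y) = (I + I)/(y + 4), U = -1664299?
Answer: -2218411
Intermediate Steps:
z(I, y) = 2*I/(4 + y) (z(I, y) = (2*I)/(4 + y) = 2*I/(4 + y))
H = 64 (H = (2*(-1)/(4 - 3) - 6)² = (2*(-1)/1 - 6)² = (2*(-1)*1 - 6)² = (-2 - 6)² = (-8)² = 64)
r = 554112 (r = (78*111)*64 = 8658*64 = 554112)
U - r = -1664299 - 1*554112 = -1664299 - 554112 = -2218411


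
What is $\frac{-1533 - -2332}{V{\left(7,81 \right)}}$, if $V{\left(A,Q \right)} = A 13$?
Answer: $\frac{799}{91} \approx 8.7802$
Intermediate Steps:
$V{\left(A,Q \right)} = 13 A$
$\frac{-1533 - -2332}{V{\left(7,81 \right)}} = \frac{-1533 - -2332}{13 \cdot 7} = \frac{-1533 + 2332}{91} = 799 \cdot \frac{1}{91} = \frac{799}{91}$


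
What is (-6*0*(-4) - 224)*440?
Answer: -98560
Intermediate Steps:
(-6*0*(-4) - 224)*440 = (0*(-4) - 224)*440 = (0 - 224)*440 = -224*440 = -98560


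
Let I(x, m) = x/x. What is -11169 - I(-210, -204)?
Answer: -11170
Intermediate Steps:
I(x, m) = 1
-11169 - I(-210, -204) = -11169 - 1*1 = -11169 - 1 = -11170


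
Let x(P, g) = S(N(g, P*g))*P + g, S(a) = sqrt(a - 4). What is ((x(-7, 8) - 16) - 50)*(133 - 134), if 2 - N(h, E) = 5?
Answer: 58 + 7*I*sqrt(7) ≈ 58.0 + 18.52*I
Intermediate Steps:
N(h, E) = -3 (N(h, E) = 2 - 1*5 = 2 - 5 = -3)
S(a) = sqrt(-4 + a)
x(P, g) = g + I*P*sqrt(7) (x(P, g) = sqrt(-4 - 3)*P + g = sqrt(-7)*P + g = (I*sqrt(7))*P + g = I*P*sqrt(7) + g = g + I*P*sqrt(7))
((x(-7, 8) - 16) - 50)*(133 - 134) = (((8 + I*(-7)*sqrt(7)) - 16) - 50)*(133 - 134) = (((8 - 7*I*sqrt(7)) - 16) - 50)*(-1) = ((-8 - 7*I*sqrt(7)) - 50)*(-1) = (-58 - 7*I*sqrt(7))*(-1) = 58 + 7*I*sqrt(7)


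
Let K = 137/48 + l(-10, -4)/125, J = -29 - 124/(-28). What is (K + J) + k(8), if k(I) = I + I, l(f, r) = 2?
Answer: -239453/42000 ≈ -5.7013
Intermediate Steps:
k(I) = 2*I
J = -172/7 (J = -29 - 124*(-1/28) = -29 + 31/7 = -172/7 ≈ -24.571)
K = 17221/6000 (K = 137/48 + 2/125 = 17221/6000 ≈ 2.8702)
(K + J) + k(8) = (17221/6000 - 172/7) + 2*8 = -911453/42000 + 16 = -239453/42000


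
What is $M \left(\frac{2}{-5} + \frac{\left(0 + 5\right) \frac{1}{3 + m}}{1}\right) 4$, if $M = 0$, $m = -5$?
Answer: $0$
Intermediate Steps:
$M \left(\frac{2}{-5} + \frac{\left(0 + 5\right) \frac{1}{3 + m}}{1}\right) 4 = 0 \left(\frac{2}{-5} + \frac{\left(0 + 5\right) \frac{1}{3 - 5}}{1}\right) 4 = 0 \left(2 \left(- \frac{1}{5}\right) + \frac{5}{-2} \cdot 1\right) 4 = 0 \left(- \frac{2}{5} + 5 \left(- \frac{1}{2}\right) 1\right) 4 = 0 \left(- \frac{2}{5} - \frac{5}{2}\right) 4 = 0 \left(- \frac{29}{10}\right) 4 = 0 \cdot 4 = 0$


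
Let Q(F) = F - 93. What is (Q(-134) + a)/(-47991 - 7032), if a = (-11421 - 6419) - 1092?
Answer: 19159/55023 ≈ 0.34820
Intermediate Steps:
a = -18932 (a = -17840 - 1092 = -18932)
Q(F) = -93 + F
(Q(-134) + a)/(-47991 - 7032) = ((-93 - 134) - 18932)/(-47991 - 7032) = (-227 - 18932)/(-55023) = -19159*(-1/55023) = 19159/55023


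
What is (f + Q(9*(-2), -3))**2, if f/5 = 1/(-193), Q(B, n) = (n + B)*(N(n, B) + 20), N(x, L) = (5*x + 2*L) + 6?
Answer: 10265742400/37249 ≈ 2.7560e+5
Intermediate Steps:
N(x, L) = 6 + 2*L + 5*x (N(x, L) = (2*L + 5*x) + 6 = 6 + 2*L + 5*x)
Q(B, n) = (B + n)*(26 + 2*B + 5*n) (Q(B, n) = (n + B)*((6 + 2*B + 5*n) + 20) = (B + n)*(26 + 2*B + 5*n))
f = -5/193 (f = 5/(-193) = 5*(-1/193) = -5/193 ≈ -0.025907)
(f + Q(9*(-2), -3))**2 = (-5/193 + (2*(9*(-2))**2 + 5*(-3)**2 + 26*(9*(-2)) + 26*(-3) + 7*(9*(-2))*(-3)))**2 = (-5/193 + (2*(-18)**2 + 5*9 + 26*(-18) - 78 + 7*(-18)*(-3)))**2 = (-5/193 + (2*324 + 45 - 468 - 78 + 378))**2 = (-5/193 + (648 + 45 - 468 - 78 + 378))**2 = (-5/193 + 525)**2 = (101320/193)**2 = 10265742400/37249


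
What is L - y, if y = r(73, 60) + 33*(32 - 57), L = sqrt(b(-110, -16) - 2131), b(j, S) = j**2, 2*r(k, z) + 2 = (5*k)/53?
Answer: 87191/106 + sqrt(9969) ≈ 922.40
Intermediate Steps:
r(k, z) = -1 + 5*k/106 (r(k, z) = -1 + ((5*k)/53)/2 = -1 + ((5*k)*(1/53))/2 = -1 + (5*k/53)/2 = -1 + 5*k/106)
L = sqrt(9969) (L = sqrt((-110)**2 - 2131) = sqrt(12100 - 2131) = sqrt(9969) ≈ 99.845)
y = -87191/106 (y = (-1 + (5/106)*73) + 33*(32 - 57) = (-1 + 365/106) + 33*(-25) = 259/106 - 825 = -87191/106 ≈ -822.56)
L - y = sqrt(9969) - 1*(-87191/106) = sqrt(9969) + 87191/106 = 87191/106 + sqrt(9969)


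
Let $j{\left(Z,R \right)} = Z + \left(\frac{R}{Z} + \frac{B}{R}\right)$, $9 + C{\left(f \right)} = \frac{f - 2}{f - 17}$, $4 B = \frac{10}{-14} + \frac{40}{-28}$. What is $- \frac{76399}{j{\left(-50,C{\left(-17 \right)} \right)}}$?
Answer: $\frac{260925504700}{169971667} \approx 1535.1$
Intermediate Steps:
$B = - \frac{15}{28}$ ($B = \frac{\frac{10}{-14} + \frac{40}{-28}}{4} = \frac{10 \left(- \frac{1}{14}\right) + 40 \left(- \frac{1}{28}\right)}{4} = \frac{- \frac{5}{7} - \frac{10}{7}}{4} = \frac{1}{4} \left(- \frac{15}{7}\right) = - \frac{15}{28} \approx -0.53571$)
$C{\left(f \right)} = -9 + \frac{-2 + f}{-17 + f}$ ($C{\left(f \right)} = -9 + \frac{f - 2}{f - 17} = -9 + \frac{-2 + f}{-17 + f}$)
$j{\left(Z,R \right)} = Z - \frac{15}{28 R} + \frac{R}{Z}$ ($j{\left(Z,R \right)} = Z + \left(\frac{R}{Z} - \frac{15}{28 R}\right) = Z + \left(- \frac{15}{28 R} + \frac{R}{Z}\right) = Z - \frac{15}{28 R} + \frac{R}{Z}$)
$- \frac{76399}{j{\left(-50,C{\left(-17 \right)} \right)}} = - \frac{76399}{-50 - \frac{15}{28 \frac{151 - -136}{-17 - 17}} + \frac{\frac{1}{-17 - 17} \left(151 - -136\right)}{-50}} = - \frac{76399}{-50 - \frac{15}{28 \frac{151 + 136}{-34}} + \frac{151 + 136}{-34} \left(- \frac{1}{50}\right)} = - \frac{76399}{-50 - \frac{15}{28 \left(\left(- \frac{1}{34}\right) 287\right)} + \left(- \frac{1}{34}\right) 287 \left(- \frac{1}{50}\right)} = - \frac{76399}{-50 - \frac{15}{28 \left(- \frac{287}{34}\right)} - - \frac{287}{1700}} = - \frac{76399}{-50 - - \frac{255}{4018} + \frac{287}{1700}} = - \frac{76399}{-50 + \frac{255}{4018} + \frac{287}{1700}} = - \frac{76399}{- \frac{169971667}{3415300}} = \left(-76399\right) \left(- \frac{3415300}{169971667}\right) = \frac{260925504700}{169971667}$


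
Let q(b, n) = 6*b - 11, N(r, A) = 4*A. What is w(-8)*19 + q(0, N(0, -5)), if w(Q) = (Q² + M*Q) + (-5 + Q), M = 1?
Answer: 806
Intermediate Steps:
q(b, n) = -11 + 6*b
w(Q) = -5 + Q² + 2*Q (w(Q) = (Q² + 1*Q) + (-5 + Q) = (Q² + Q) + (-5 + Q) = (Q + Q²) + (-5 + Q) = -5 + Q² + 2*Q)
w(-8)*19 + q(0, N(0, -5)) = (-5 + (-8)² + 2*(-8))*19 + (-11 + 6*0) = (-5 + 64 - 16)*19 + (-11 + 0) = 43*19 - 11 = 817 - 11 = 806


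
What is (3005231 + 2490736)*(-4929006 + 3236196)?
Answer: -9303627897270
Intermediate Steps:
(3005231 + 2490736)*(-4929006 + 3236196) = 5495967*(-1692810) = -9303627897270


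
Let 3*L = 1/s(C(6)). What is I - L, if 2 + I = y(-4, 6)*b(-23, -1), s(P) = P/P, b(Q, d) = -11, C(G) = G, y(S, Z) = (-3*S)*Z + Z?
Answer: -2581/3 ≈ -860.33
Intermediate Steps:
y(S, Z) = Z - 3*S*Z (y(S, Z) = -3*S*Z + Z = Z - 3*S*Z)
s(P) = 1
I = -860 (I = -2 + (6*(1 - 3*(-4)))*(-11) = -2 + (6*(1 + 12))*(-11) = -2 + (6*13)*(-11) = -2 + 78*(-11) = -2 - 858 = -860)
L = ⅓ (L = (⅓)/1 = (⅓)*1 = ⅓ ≈ 0.33333)
I - L = -860 - 1*⅓ = -860 - ⅓ = -2581/3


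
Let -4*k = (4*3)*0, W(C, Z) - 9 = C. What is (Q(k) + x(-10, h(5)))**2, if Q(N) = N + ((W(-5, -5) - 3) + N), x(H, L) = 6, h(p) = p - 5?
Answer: 49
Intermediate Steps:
h(p) = -5 + p
W(C, Z) = 9 + C
k = 0 (k = -4*3*0/4 = -3*0 = -1/4*0 = 0)
Q(N) = 1 + 2*N (Q(N) = N + (((9 - 5) - 3) + N) = N + ((4 - 3) + N) = N + (1 + N) = 1 + 2*N)
(Q(k) + x(-10, h(5)))**2 = ((1 + 2*0) + 6)**2 = ((1 + 0) + 6)**2 = (1 + 6)**2 = 7**2 = 49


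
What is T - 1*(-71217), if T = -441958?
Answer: -370741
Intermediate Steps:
T - 1*(-71217) = -441958 - 1*(-71217) = -441958 + 71217 = -370741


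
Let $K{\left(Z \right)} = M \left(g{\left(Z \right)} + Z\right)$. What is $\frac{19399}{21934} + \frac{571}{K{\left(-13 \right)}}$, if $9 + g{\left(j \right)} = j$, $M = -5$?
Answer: $\frac{15919139}{3838450} \approx 4.1473$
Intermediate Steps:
$g{\left(j \right)} = -9 + j$
$K{\left(Z \right)} = 45 - 10 Z$ ($K{\left(Z \right)} = - 5 \left(\left(-9 + Z\right) + Z\right) = - 5 \left(-9 + 2 Z\right) = 45 - 10 Z$)
$\frac{19399}{21934} + \frac{571}{K{\left(-13 \right)}} = \frac{19399}{21934} + \frac{571}{45 - -130} = 19399 \cdot \frac{1}{21934} + \frac{571}{45 + 130} = \frac{19399}{21934} + \frac{571}{175} = \frac{15919139}{3838450}$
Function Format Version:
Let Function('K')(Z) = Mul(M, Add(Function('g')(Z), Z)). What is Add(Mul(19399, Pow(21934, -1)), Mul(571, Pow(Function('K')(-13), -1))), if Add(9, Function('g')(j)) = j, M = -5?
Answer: Rational(15919139, 3838450) ≈ 4.1473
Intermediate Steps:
Function('g')(j) = Add(-9, j)
Function('K')(Z) = Add(45, Mul(-10, Z)) (Function('K')(Z) = Mul(-5, Add(Add(-9, Z), Z)) = Mul(-5, Add(-9, Mul(2, Z))) = Add(45, Mul(-10, Z)))
Add(Mul(19399, Pow(21934, -1)), Mul(571, Pow(Function('K')(-13), -1))) = Add(Mul(19399, Pow(21934, -1)), Mul(571, Pow(Add(45, Mul(-10, -13)), -1))) = Add(Mul(19399, Rational(1, 21934)), Mul(571, Pow(Add(45, 130), -1))) = Add(Rational(19399, 21934), Mul(571, Pow(175, -1))) = Add(Rational(19399, 21934), Mul(571, Rational(1, 175))) = Add(Rational(19399, 21934), Rational(571, 175)) = Rational(15919139, 3838450)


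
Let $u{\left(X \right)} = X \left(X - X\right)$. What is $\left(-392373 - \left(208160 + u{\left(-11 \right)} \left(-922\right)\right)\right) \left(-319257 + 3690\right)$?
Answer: $189508397211$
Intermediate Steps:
$u{\left(X \right)} = 0$ ($u{\left(X \right)} = X 0 = 0$)
$\left(-392373 - \left(208160 + u{\left(-11 \right)} \left(-922\right)\right)\right) \left(-319257 + 3690\right) = \left(-392373 - \left(208160 + 0 \left(-922\right)\right)\right) \left(-319257 + 3690\right) = \left(-392373 - 208160\right) \left(-315567\right) = \left(-600533\right) \left(-315567\right) = 189508397211$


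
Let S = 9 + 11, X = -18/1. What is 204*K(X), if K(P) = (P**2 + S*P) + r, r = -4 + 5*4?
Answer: -4080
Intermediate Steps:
X = -18 (X = -18*1 = -18)
r = 16 (r = -4 + 20 = 16)
S = 20
K(P) = 16 + P**2 + 20*P (K(P) = (P**2 + 20*P) + 16 = 16 + P**2 + 20*P)
204*K(X) = 204*(16 + (-18)**2 + 20*(-18)) = 204*(16 + 324 - 360) = 204*(-20) = -4080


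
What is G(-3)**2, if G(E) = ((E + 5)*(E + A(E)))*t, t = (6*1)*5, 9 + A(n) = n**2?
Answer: 32400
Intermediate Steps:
A(n) = -9 + n**2
t = 30 (t = 6*5 = 30)
G(E) = 30*(5 + E)*(-9 + E + E**2) (G(E) = ((E + 5)*(E + (-9 + E**2)))*30 = ((5 + E)*(-9 + E + E**2))*30 = 30*(5 + E)*(-9 + E + E**2))
G(-3)**2 = (-1350 - 120*(-3) + 30*(-3)**3 + 180*(-3)**2)**2 = (-1350 + 360 + 30*(-27) + 180*9)**2 = (-1350 + 360 - 810 + 1620)**2 = (-180)**2 = 32400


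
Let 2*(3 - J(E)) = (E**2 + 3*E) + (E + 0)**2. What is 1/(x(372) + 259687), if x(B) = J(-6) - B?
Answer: 1/259291 ≈ 3.8567e-6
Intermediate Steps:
J(E) = 3 - E**2 - 3*E/2 (J(E) = 3 - ((E**2 + 3*E) + (E + 0)**2)/2 = 3 - ((E**2 + 3*E) + E**2)/2 = 3 - (2*E**2 + 3*E)/2 = 3 + (-E**2 - 3*E/2) = 3 - E**2 - 3*E/2)
x(B) = -24 - B (x(B) = (3 - 1*(-6)**2 - 3/2*(-6)) - B = (3 - 1*36 + 9) - B = (3 - 36 + 9) - B = -24 - B)
1/(x(372) + 259687) = 1/((-24 - 1*372) + 259687) = 1/((-24 - 372) + 259687) = 1/(-396 + 259687) = 1/259291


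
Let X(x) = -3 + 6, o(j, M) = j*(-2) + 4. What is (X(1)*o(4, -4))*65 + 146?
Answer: -634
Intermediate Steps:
o(j, M) = 4 - 2*j (o(j, M) = -2*j + 4 = 4 - 2*j)
X(x) = 3
(X(1)*o(4, -4))*65 + 146 = (3*(4 - 2*4))*65 + 146 = (3*(4 - 8))*65 + 146 = (3*(-4))*65 + 146 = -12*65 + 146 = -780 + 146 = -634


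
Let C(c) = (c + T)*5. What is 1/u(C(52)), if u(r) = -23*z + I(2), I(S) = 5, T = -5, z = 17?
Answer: -1/386 ≈ -0.0025907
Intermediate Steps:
C(c) = -25 + 5*c (C(c) = (c - 5)*5 = (-5 + c)*5 = -25 + 5*c)
u(r) = -386 (u(r) = -23*17 + 5 = -391 + 5 = -386)
1/u(C(52)) = 1/(-386) = -1/386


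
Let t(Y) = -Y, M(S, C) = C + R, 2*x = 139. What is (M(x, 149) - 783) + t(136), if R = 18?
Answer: -752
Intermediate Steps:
x = 139/2 (x = (½)*139 = 139/2 ≈ 69.500)
M(S, C) = 18 + C (M(S, C) = C + 18 = 18 + C)
(M(x, 149) - 783) + t(136) = ((18 + 149) - 783) - 1*136 = (167 - 783) - 136 = -616 - 136 = -752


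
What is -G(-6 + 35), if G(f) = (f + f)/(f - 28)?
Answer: -58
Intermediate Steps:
G(f) = 2*f/(-28 + f) (G(f) = (2*f)/(-28 + f) = 2*f/(-28 + f))
-G(-6 + 35) = -2*(-6 + 35)/(-28 + (-6 + 35)) = -2*29/(-28 + 29) = -2*29/1 = -2*29 = -1*58 = -58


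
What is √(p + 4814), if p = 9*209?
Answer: √6695 ≈ 81.823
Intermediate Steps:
p = 1881
√(p + 4814) = √(1881 + 4814) = √6695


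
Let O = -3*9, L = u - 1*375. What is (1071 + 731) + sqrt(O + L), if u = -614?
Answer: 1802 + 2*I*sqrt(254) ≈ 1802.0 + 31.875*I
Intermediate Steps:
L = -989 (L = -614 - 1*375 = -614 - 375 = -989)
O = -27
(1071 + 731) + sqrt(O + L) = (1071 + 731) + sqrt(-27 - 989) = 1802 + sqrt(-1016) = 1802 + 2*I*sqrt(254)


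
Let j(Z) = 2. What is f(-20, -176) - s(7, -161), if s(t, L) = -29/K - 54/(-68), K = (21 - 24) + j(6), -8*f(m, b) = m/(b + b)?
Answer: -356661/11968 ≈ -29.801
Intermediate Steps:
f(m, b) = -m/(16*b) (f(m, b) = -m/(8*(b + b)) = -m/(8*(2*b)) = -m*1/(2*b)/8 = -m/(16*b))
K = -1 (K = (21 - 24) + 2 = -3 + 2 = -1)
s(t, L) = 1013/34 (s(t, L) = -29/(-1) - 54/(-68) = -29*(-1) - 54*(-1/68) = 29 + 27/34 = 1013/34)
f(-20, -176) - s(7, -161) = -1/16*(-20)/(-176) - 1*1013/34 = -1/16*(-20)*(-1/176) - 1013/34 = -5/704 - 1013/34 = -356661/11968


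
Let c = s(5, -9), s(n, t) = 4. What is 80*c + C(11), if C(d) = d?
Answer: 331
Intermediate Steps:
c = 4
80*c + C(11) = 80*4 + 11 = 320 + 11 = 331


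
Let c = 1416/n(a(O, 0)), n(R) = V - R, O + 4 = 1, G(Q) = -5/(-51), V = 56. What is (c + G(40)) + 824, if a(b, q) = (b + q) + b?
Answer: 1339007/1581 ≈ 846.94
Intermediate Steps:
G(Q) = 5/51 (G(Q) = -5*(-1/51) = 5/51)
O = -3 (O = -4 + 1 = -3)
a(b, q) = q + 2*b
n(R) = 56 - R
c = 708/31 (c = 1416/(56 - (0 + 2*(-3))) = 1416/(56 - (0 - 6)) = 1416/(56 - 1*(-6)) = 1416/(56 + 6) = 1416/62 = 1416*(1/62) = 708/31 ≈ 22.839)
(c + G(40)) + 824 = (708/31 + 5/51) + 824 = 36263/1581 + 824 = 1339007/1581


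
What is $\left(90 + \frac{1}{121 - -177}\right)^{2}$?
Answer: $\frac{719366041}{88804} \approx 8100.6$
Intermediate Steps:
$\left(90 + \frac{1}{121 - -177}\right)^{2} = \left(90 + \frac{1}{121 + \left(-15 + 192\right)}\right)^{2} = \left(90 + \frac{1}{121 + 177}\right)^{2} = \left(90 + \frac{1}{298}\right)^{2} = \left(\frac{26821}{298}\right)^{2} = \frac{719366041}{88804}$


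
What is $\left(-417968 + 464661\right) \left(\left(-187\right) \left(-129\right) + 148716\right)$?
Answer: $8070371427$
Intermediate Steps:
$\left(-417968 + 464661\right) \left(\left(-187\right) \left(-129\right) + 148716\right) = 46693 \left(24123 + 148716\right) = 46693 \cdot 172839 = 8070371427$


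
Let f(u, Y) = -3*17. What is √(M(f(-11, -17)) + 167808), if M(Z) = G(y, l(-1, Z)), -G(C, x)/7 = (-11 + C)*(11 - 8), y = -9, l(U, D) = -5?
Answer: 6*√4673 ≈ 410.16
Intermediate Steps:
f(u, Y) = -51
G(C, x) = 231 - 21*C (G(C, x) = -7*(-11 + C)*(11 - 8) = -7*(-11 + C)*3 = -7*(-33 + 3*C) = 231 - 21*C)
M(Z) = 420 (M(Z) = 231 - 21*(-9) = 231 + 189 = 420)
√(M(f(-11, -17)) + 167808) = √(420 + 167808) = √168228 = 6*√4673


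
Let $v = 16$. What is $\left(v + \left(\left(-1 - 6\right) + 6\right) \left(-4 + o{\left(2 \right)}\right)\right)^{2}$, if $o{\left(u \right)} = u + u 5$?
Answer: $64$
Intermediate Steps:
$o{\left(u \right)} = 6 u$ ($o{\left(u \right)} = u + 5 u = 6 u$)
$\left(v + \left(\left(-1 - 6\right) + 6\right) \left(-4 + o{\left(2 \right)}\right)\right)^{2} = \left(16 + \left(\left(-1 - 6\right) + 6\right) \left(-4 + 6 \cdot 2\right)\right)^{2} = \left(16 + \left(\left(-1 - 6\right) + 6\right) \left(-4 + 12\right)\right)^{2} = \left(16 + \left(-7 + 6\right) 8\right)^{2} = \left(16 - 8\right)^{2} = 8^{2} = 64$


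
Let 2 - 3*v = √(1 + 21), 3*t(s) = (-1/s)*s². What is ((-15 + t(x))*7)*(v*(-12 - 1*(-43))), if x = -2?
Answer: -18662/9 + 9331*√22/9 ≈ 2789.4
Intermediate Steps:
t(s) = -s/3 (t(s) = ((-1/s)*s²)/3 = (-s)/3 = -s/3)
v = ⅔ - √22/3 (v = ⅔ - √(1 + 21)/3 = ⅔ - √22/3 ≈ -0.89680)
((-15 + t(x))*7)*(v*(-12 - 1*(-43))) = ((-15 - ⅓*(-2))*7)*((⅔ - √22/3)*(-12 - 1*(-43))) = ((-15 + ⅔)*7)*((⅔ - √22/3)*(-12 + 43)) = (-43/3*7)*((⅔ - √22/3)*31) = -301*(62/3 - 31*√22/3)/3 = -18662/9 + 9331*√22/9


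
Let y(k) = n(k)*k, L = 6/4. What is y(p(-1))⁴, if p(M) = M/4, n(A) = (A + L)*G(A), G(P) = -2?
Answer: 625/4096 ≈ 0.15259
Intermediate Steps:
L = 3/2 (L = 6*(¼) = 3/2 ≈ 1.5000)
n(A) = -3 - 2*A (n(A) = (A + 3/2)*(-2) = (3/2 + A)*(-2) = -3 - 2*A)
p(M) = M/4 (p(M) = M*(¼) = M/4)
y(k) = k*(-3 - 2*k) (y(k) = (-3 - 2*k)*k = k*(-3 - 2*k))
y(p(-1))⁴ = (((¼)*(-1))*(-3 - (-1)/2))⁴ = (-(-3 - 2*(-¼))/4)⁴ = (-(-3 + ½)/4)⁴ = (-¼*(-5/2))⁴ = (5/8)⁴ = 625/4096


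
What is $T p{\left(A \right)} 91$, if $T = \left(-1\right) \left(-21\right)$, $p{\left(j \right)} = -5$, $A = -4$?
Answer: $-9555$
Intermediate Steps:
$T = 21$
$T p{\left(A \right)} 91 = 21 \left(-5\right) 91 = \left(-105\right) 91 = -9555$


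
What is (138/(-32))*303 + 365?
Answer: -15067/16 ≈ -941.69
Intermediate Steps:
(138/(-32))*303 + 365 = (138*(-1/32))*303 + 365 = -69/16*303 + 365 = -20907/16 + 365 = -15067/16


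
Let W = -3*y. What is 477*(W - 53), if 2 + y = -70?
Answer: 77751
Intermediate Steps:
y = -72 (y = -2 - 70 = -72)
W = 216 (W = -3*(-72) = 216)
477*(W - 53) = 477*(216 - 53) = 477*163 = 77751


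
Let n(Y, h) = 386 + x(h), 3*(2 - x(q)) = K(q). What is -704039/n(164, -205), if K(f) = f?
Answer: -2112117/1369 ≈ -1542.8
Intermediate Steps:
x(q) = 2 - q/3
n(Y, h) = 388 - h/3 (n(Y, h) = 386 + (2 - h/3) = 388 - h/3)
-704039/n(164, -205) = -704039/(388 - 1/3*(-205)) = -704039/(388 + 205/3) = -704039/1369/3 = -704039*3/1369 = -2112117/1369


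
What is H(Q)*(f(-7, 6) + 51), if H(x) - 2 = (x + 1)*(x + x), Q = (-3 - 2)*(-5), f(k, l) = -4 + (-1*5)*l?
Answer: 22134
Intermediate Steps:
f(k, l) = -4 - 5*l
Q = 25 (Q = -5*(-5) = 25)
H(x) = 2 + 2*x*(1 + x) (H(x) = 2 + (x + 1)*(x + x) = 2 + (1 + x)*(2*x) = 2 + 2*x*(1 + x))
H(Q)*(f(-7, 6) + 51) = (2 + 2*25 + 2*25²)*((-4 - 5*6) + 51) = (2 + 50 + 2*625)*((-4 - 30) + 51) = (2 + 50 + 1250)*(-34 + 51) = 1302*17 = 22134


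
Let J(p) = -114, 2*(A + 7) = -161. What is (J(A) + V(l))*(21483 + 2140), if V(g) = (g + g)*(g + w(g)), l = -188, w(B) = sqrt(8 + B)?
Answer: 1667169602 - 53293488*I*sqrt(5) ≈ 1.6672e+9 - 1.1917e+8*I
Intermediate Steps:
A = -175/2 (A = -7 + (1/2)*(-161) = -7 - 161/2 = -175/2 ≈ -87.500)
V(g) = 2*g*(g + sqrt(8 + g)) (V(g) = (g + g)*(g + sqrt(8 + g)) = (2*g)*(g + sqrt(8 + g)) = 2*g*(g + sqrt(8 + g)))
(J(A) + V(l))*(21483 + 2140) = (-114 + 2*(-188)*(-188 + sqrt(8 - 188)))*(21483 + 2140) = (-114 + 2*(-188)*(-188 + sqrt(-180)))*23623 = (-114 + 2*(-188)*(-188 + 6*I*sqrt(5)))*23623 = (-114 + (70688 - 2256*I*sqrt(5)))*23623 = (70574 - 2256*I*sqrt(5))*23623 = 1667169602 - 53293488*I*sqrt(5)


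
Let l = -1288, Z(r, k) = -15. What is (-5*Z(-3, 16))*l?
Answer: -96600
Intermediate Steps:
(-5*Z(-3, 16))*l = -5*(-15)*(-1288) = 75*(-1288) = -96600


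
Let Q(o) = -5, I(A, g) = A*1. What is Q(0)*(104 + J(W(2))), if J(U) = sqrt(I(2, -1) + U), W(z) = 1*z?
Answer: -530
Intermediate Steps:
I(A, g) = A
W(z) = z
J(U) = sqrt(2 + U)
Q(0)*(104 + J(W(2))) = -5*(104 + sqrt(2 + 2)) = -5*(104 + sqrt(4)) = -5*(104 + 2) = -5*106 = -530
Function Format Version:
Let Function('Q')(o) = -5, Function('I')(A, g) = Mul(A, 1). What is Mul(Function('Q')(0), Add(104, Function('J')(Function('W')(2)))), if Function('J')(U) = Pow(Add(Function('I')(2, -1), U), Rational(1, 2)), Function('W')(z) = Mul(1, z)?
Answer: -530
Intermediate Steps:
Function('I')(A, g) = A
Function('W')(z) = z
Function('J')(U) = Pow(Add(2, U), Rational(1, 2))
Mul(Function('Q')(0), Add(104, Function('J')(Function('W')(2)))) = Mul(-5, Add(104, Pow(Add(2, 2), Rational(1, 2)))) = Mul(-5, Add(104, Pow(4, Rational(1, 2)))) = Mul(-5, Add(104, 2)) = Mul(-5, 106) = -530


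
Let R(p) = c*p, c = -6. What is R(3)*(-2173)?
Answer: 39114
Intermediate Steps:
R(p) = -6*p
R(3)*(-2173) = -6*3*(-2173) = -18*(-2173) = 39114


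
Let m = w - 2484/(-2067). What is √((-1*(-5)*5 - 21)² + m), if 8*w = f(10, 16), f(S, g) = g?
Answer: 21*√20670/689 ≈ 4.3820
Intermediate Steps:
w = 2 (w = (⅛)*16 = 2)
m = 2206/689 (m = 2 - 2484/(-2067) = 2 - 2484*(-1)/2067 = 2 - 1*(-828/689) = 2 + 828/689 = 2206/689 ≈ 3.2017)
√((-1*(-5)*5 - 21)² + m) = √((-1*(-5)*5 - 21)² + 2206/689) = √((5*5 - 21)² + 2206/689) = √((25 - 21)² + 2206/689) = √(4² + 2206/689) = √(16 + 2206/689) = √(13230/689) = 21*√20670/689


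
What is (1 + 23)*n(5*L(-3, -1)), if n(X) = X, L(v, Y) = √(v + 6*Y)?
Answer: 360*I ≈ 360.0*I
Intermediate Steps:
(1 + 23)*n(5*L(-3, -1)) = (1 + 23)*(5*√(-3 + 6*(-1))) = 24*(5*√(-3 - 6)) = 24*(5*√(-9)) = 24*(5*(3*I)) = 24*(15*I) = 360*I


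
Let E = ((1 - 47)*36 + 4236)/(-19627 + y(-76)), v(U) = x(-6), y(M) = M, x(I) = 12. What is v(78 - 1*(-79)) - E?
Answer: 239016/19703 ≈ 12.131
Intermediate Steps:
v(U) = 12
E = -2580/19703 (E = ((1 - 47)*36 + 4236)/(-19627 - 76) = (-46*36 + 4236)/(-19703) = (-1656 + 4236)*(-1/19703) = 2580*(-1/19703) = -2580/19703 ≈ -0.13094)
v(78 - 1*(-79)) - E = 12 - 1*(-2580/19703) = 12 + 2580/19703 = 239016/19703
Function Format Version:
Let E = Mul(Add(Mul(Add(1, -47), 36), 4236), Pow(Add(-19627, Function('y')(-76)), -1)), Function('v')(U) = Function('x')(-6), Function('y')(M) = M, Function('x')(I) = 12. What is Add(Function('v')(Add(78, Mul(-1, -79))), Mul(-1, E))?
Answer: Rational(239016, 19703) ≈ 12.131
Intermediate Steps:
Function('v')(U) = 12
E = Rational(-2580, 19703) (E = Mul(Add(Mul(Add(1, -47), 36), 4236), Pow(Add(-19627, -76), -1)) = Mul(Add(Mul(-46, 36), 4236), Pow(-19703, -1)) = Mul(Add(-1656, 4236), Rational(-1, 19703)) = Mul(2580, Rational(-1, 19703)) = Rational(-2580, 19703) ≈ -0.13094)
Add(Function('v')(Add(78, Mul(-1, -79))), Mul(-1, E)) = Add(12, Mul(-1, Rational(-2580, 19703))) = Add(12, Rational(2580, 19703)) = Rational(239016, 19703)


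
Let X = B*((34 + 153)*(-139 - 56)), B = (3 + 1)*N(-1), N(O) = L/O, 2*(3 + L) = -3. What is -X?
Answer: 656370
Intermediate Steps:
L = -9/2 (L = -3 + (½)*(-3) = -3 - 3/2 = -9/2 ≈ -4.5000)
N(O) = -9/(2*O)
B = 18 (B = (3 + 1)*(-9/2/(-1)) = 4*(-9/2*(-1)) = 4*(9/2) = 18)
X = -656370 (X = 18*((34 + 153)*(-139 - 56)) = 18*(187*(-195)) = 18*(-36465) = -656370)
-X = -1*(-656370) = 656370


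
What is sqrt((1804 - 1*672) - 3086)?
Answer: I*sqrt(1954) ≈ 44.204*I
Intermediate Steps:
sqrt((1804 - 1*672) - 3086) = sqrt((1804 - 672) - 3086) = sqrt(1132 - 3086) = sqrt(-1954) = I*sqrt(1954)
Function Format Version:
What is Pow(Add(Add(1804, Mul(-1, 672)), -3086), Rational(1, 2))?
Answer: Mul(I, Pow(1954, Rational(1, 2))) ≈ Mul(44.204, I)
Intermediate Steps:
Pow(Add(Add(1804, Mul(-1, 672)), -3086), Rational(1, 2)) = Pow(Add(Add(1804, -672), -3086), Rational(1, 2)) = Pow(Add(1132, -3086), Rational(1, 2)) = Pow(-1954, Rational(1, 2)) = Mul(I, Pow(1954, Rational(1, 2)))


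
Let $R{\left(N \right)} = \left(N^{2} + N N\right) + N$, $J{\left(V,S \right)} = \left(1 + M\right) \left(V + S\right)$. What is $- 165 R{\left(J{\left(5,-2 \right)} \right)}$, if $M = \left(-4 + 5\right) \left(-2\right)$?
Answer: $-2475$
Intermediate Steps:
$M = -2$ ($M = 1 \left(-2\right) = -2$)
$J{\left(V,S \right)} = - S - V$ ($J{\left(V,S \right)} = \left(1 - 2\right) \left(V + S\right) = - (S + V) = - S - V$)
$R{\left(N \right)} = N + 2 N^{2}$ ($R{\left(N \right)} = \left(N^{2} + N^{2}\right) + N = 2 N^{2} + N = N + 2 N^{2}$)
$- 165 R{\left(J{\left(5,-2 \right)} \right)} = - 165 \left(\left(-1\right) \left(-2\right) - 5\right) \left(1 + 2 \left(\left(-1\right) \left(-2\right) - 5\right)\right) = - 165 \left(2 - 5\right) \left(1 + 2 \left(2 - 5\right)\right) = - 165 \left(- 3 \left(1 + 2 \left(-3\right)\right)\right) = - 165 \left(- 3 \left(1 - 6\right)\right) = - 165 \left(\left(-3\right) \left(-5\right)\right) = \left(-165\right) 15 = -2475$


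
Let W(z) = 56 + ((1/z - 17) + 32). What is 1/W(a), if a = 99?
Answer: 99/7030 ≈ 0.014083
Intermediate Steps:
W(z) = 71 + 1/z (W(z) = 56 + ((-17 + 1/z) + 32) = 56 + (15 + 1/z) = 71 + 1/z)
1/W(a) = 1/(71 + 1/99) = 1/(7030/99) = 99/7030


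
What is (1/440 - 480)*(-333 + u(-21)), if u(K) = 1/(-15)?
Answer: 263787551/1650 ≈ 1.5987e+5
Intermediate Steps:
u(K) = -1/15
(1/440 - 480)*(-333 + u(-21)) = (1/440 - 480)*(-333 - 1/15) = (1/440 - 480)*(-4996/15) = -211199/440*(-4996/15) = 263787551/1650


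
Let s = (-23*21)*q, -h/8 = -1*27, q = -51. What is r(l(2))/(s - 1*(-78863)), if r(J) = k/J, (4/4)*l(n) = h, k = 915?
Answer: 305/7451712 ≈ 4.0930e-5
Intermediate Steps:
h = 216 (h = -(-8)*27 = -8*(-27) = 216)
l(n) = 216
s = 24633 (s = -23*21*(-51) = -483*(-51) = 24633)
r(J) = 915/J
r(l(2))/(s - 1*(-78863)) = (915/216)/(24633 - 1*(-78863)) = (915*(1/216))/(24633 + 78863) = (305/72)/103496 = (305/72)*(1/103496) = 305/7451712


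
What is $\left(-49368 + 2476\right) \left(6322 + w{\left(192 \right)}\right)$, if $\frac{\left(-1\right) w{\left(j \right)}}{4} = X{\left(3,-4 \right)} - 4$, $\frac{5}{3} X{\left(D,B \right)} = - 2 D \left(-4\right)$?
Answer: $- \frac{1472502584}{5} \approx -2.945 \cdot 10^{8}$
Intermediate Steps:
$X{\left(D,B \right)} = \frac{24 D}{5}$ ($X{\left(D,B \right)} = \frac{3 - 2 D \left(-4\right)}{5} = \frac{3 \cdot 8 D}{5} = \frac{24 D}{5}$)
$w{\left(j \right)} = - \frac{208}{5}$ ($w{\left(j \right)} = - 4 \left(\frac{24}{5} \cdot 3 - 4\right) = - 4 \left(\frac{72}{5} - 4\right) = \left(-4\right) \frac{52}{5} = - \frac{208}{5}$)
$\left(-49368 + 2476\right) \left(6322 + w{\left(192 \right)}\right) = \left(-49368 + 2476\right) \left(6322 - \frac{208}{5}\right) = \left(-46892\right) \frac{31402}{5} = - \frac{1472502584}{5}$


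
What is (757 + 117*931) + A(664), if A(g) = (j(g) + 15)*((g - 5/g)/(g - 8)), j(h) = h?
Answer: 48075960445/435584 ≈ 1.1037e+5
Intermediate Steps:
A(g) = (15 + g)*(g - 5/g)/(-8 + g) (A(g) = (g + 15)*((g - 5/g)/(g - 8)) = (15 + g)*((g - 5/g)/(-8 + g)) = (15 + g)*(g - 5/g)/(-8 + g))
(757 + 117*931) + A(664) = (757 + 117*931) + (-75 + 664³ - 5*664 + 15*664²)/(664*(-8 + 664)) = (757 + 108927) + (1/664)*(-75 + 292754944 - 3320 + 15*440896)/656 = 109684 + (1/664)*(1/656)*(-75 + 292754944 - 3320 + 6613440) = 109684 + (1/664)*(1/656)*299364989 = 109684 + 299364989/435584 = 48075960445/435584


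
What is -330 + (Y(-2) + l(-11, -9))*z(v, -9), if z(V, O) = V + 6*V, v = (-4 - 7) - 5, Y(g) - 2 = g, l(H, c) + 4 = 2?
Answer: -106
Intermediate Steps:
l(H, c) = -2 (l(H, c) = -4 + 2 = -2)
Y(g) = 2 + g
v = -16 (v = -11 - 5 = -16)
z(V, O) = 7*V
-330 + (Y(-2) + l(-11, -9))*z(v, -9) = -330 + ((2 - 2) - 2)*(7*(-16)) = -330 + (0 - 2)*(-112) = -330 - 2*(-112) = -330 + 224 = -106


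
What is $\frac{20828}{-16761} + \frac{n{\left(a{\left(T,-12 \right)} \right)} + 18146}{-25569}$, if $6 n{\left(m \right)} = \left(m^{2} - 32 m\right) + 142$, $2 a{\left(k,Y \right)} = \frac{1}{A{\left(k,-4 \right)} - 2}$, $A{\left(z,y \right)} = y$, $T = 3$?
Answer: $- \frac{241084910515}{123425858592} \approx -1.9533$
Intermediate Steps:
$a{\left(k,Y \right)} = - \frac{1}{12}$ ($a{\left(k,Y \right)} = \frac{1}{2 \left(-4 - 2\right)} = \frac{1}{2 \left(-6\right)} = \frac{1}{2} \left(- \frac{1}{6}\right) = - \frac{1}{12}$)
$n{\left(m \right)} = \frac{71}{3} - \frac{16 m}{3} + \frac{m^{2}}{6}$ ($n{\left(m \right)} = \frac{\left(m^{2} - 32 m\right) + 142}{6} = \frac{142 + m^{2} - 32 m}{6} = \frac{71}{3} - \frac{16 m}{3} + \frac{m^{2}}{6}$)
$\frac{20828}{-16761} + \frac{n{\left(a{\left(T,-12 \right)} \right)} + 18146}{-25569} = \frac{20828}{-16761} + \frac{\left(\frac{71}{3} - - \frac{4}{9} + \frac{\left(- \frac{1}{12}\right)^{2}}{6}\right) + 18146}{-25569} = 20828 \left(- \frac{1}{16761}\right) + \left(\left(\frac{71}{3} + \frac{4}{9} + \frac{1}{6} \cdot \frac{1}{144}\right) + 18146\right) \left(- \frac{1}{25569}\right) = - \frac{20828}{16761} + \left(\left(\frac{71}{3} + \frac{4}{9} + \frac{1}{864}\right) + 18146\right) \left(- \frac{1}{25569}\right) = - \frac{20828}{16761} + \left(\frac{20833}{864} + 18146\right) \left(- \frac{1}{25569}\right) = - \frac{20828}{16761} + \frac{15698977}{864} \left(- \frac{1}{25569}\right) = - \frac{20828}{16761} - \frac{15698977}{22091616} = - \frac{241084910515}{123425858592}$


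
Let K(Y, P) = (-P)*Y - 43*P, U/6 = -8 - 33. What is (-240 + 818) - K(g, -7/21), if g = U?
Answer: 1937/3 ≈ 645.67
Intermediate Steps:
U = -246 (U = 6*(-8 - 33) = 6*(-41) = -246)
g = -246
K(Y, P) = -43*P - P*Y (K(Y, P) = -P*Y - 43*P = -43*P - P*Y)
(-240 + 818) - K(g, -7/21) = (-240 + 818) - (-1)*(-7/21)*(43 - 246) = 578 - (-1)*(-7*1/21)*(-203) = 578 - (-1)*(-1)*(-203)/3 = 578 - 1*(-203/3) = 578 + 203/3 = 1937/3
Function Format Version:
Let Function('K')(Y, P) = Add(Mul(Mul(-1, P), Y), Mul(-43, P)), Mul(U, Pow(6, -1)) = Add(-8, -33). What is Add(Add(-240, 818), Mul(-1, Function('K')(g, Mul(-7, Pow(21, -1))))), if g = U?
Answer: Rational(1937, 3) ≈ 645.67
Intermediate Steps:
U = -246 (U = Mul(6, Add(-8, -33)) = Mul(6, -41) = -246)
g = -246
Function('K')(Y, P) = Add(Mul(-43, P), Mul(-1, P, Y)) (Function('K')(Y, P) = Add(Mul(-1, P, Y), Mul(-43, P)) = Add(Mul(-43, P), Mul(-1, P, Y)))
Add(Add(-240, 818), Mul(-1, Function('K')(g, Mul(-7, Pow(21, -1))))) = Add(Add(-240, 818), Mul(-1, Mul(-1, Mul(-7, Pow(21, -1)), Add(43, -246)))) = Add(578, Mul(-1, Mul(-1, Mul(-7, Rational(1, 21)), -203))) = Add(578, Mul(-1, Mul(-1, Rational(-1, 3), -203))) = Add(578, Mul(-1, Rational(-203, 3))) = Add(578, Rational(203, 3)) = Rational(1937, 3)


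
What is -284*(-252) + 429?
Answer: 71997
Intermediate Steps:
-284*(-252) + 429 = 71568 + 429 = 71997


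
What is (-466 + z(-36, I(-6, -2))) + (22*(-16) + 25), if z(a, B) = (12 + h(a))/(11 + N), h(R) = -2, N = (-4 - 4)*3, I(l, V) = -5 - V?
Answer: -10319/13 ≈ -793.77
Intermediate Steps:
N = -24 (N = -8*3 = -24)
z(a, B) = -10/13 (z(a, B) = (12 - 2)/(11 - 24) = 10/(-13) = 10*(-1/13) = -10/13)
(-466 + z(-36, I(-6, -2))) + (22*(-16) + 25) = (-466 - 10/13) + (22*(-16) + 25) = -6068/13 + (-352 + 25) = -6068/13 - 327 = -10319/13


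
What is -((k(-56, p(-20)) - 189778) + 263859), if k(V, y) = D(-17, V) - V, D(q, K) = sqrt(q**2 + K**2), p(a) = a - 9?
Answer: -74137 - 5*sqrt(137) ≈ -74196.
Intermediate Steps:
p(a) = -9 + a
D(q, K) = sqrt(K**2 + q**2)
k(V, y) = sqrt(289 + V**2) - V (k(V, y) = sqrt(V**2 + (-17)**2) - V = sqrt(V**2 + 289) - V = sqrt(289 + V**2) - V)
-((k(-56, p(-20)) - 189778) + 263859) = -(((sqrt(289 + (-56)**2) - 1*(-56)) - 189778) + 263859) = -(((sqrt(289 + 3136) + 56) - 189778) + 263859) = -(((sqrt(3425) + 56) - 189778) + 263859) = -(((5*sqrt(137) + 56) - 189778) + 263859) = -(((56 + 5*sqrt(137)) - 189778) + 263859) = -((-189722 + 5*sqrt(137)) + 263859) = -(74137 + 5*sqrt(137)) = -74137 - 5*sqrt(137)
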